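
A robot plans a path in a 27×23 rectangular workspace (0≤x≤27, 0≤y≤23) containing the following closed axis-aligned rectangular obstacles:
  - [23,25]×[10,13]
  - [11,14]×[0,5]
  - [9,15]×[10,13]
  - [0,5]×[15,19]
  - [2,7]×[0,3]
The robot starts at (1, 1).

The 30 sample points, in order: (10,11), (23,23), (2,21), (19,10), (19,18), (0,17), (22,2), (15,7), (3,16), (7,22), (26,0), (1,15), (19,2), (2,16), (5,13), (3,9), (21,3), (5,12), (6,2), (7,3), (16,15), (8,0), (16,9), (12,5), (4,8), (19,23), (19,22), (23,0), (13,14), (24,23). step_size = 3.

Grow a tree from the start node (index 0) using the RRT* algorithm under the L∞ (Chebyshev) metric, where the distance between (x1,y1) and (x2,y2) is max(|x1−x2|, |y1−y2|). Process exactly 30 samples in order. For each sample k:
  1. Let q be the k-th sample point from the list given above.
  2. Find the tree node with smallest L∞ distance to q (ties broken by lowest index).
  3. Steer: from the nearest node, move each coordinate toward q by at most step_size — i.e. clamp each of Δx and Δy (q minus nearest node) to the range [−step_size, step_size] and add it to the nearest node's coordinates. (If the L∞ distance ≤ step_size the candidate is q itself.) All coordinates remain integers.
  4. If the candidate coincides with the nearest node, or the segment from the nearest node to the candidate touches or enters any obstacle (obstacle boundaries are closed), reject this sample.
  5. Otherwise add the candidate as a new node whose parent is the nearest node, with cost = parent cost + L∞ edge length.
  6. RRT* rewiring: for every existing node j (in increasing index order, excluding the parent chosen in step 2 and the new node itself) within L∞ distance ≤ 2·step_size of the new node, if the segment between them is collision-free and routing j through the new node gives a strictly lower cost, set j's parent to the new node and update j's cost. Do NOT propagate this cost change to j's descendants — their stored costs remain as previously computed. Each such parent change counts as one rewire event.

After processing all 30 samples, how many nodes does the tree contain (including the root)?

1. q=(10,11) nearest=0 d=10 new=(4,4) → blocked by [2,7]×[0,3], reject
2. q=(23,23) nearest=0 d=22 new=(4,4) → blocked by [2,7]×[0,3], reject
3. q=(2,21) nearest=0 d=20 new=(2,4) → add node 1 parent=0 cost=3
4. q=(19,10) nearest=1 d=17 new=(5,7) → add node 2 parent=1 cost=6
5. q=(19,18) nearest=2 d=14 new=(8,10) → add node 3 parent=2 cost=9
6. q=(0,17) nearest=3 d=8 new=(5,13) → add node 4 parent=3 cost=12
7. q=(22,2) nearest=3 d=14 new=(11,7) → add node 5 parent=3 cost=12
8. q=(15,7) nearest=5 d=4 new=(14,7) → add node 6 parent=5 cost=15
9. q=(3,16) nearest=4 d=3 new=(3,16) → blocked by [0,5]×[15,19], reject
10. q=(7,22) nearest=4 d=9 new=(7,16) → add node 7 parent=4 cost=15
11. q=(26,0) nearest=6 d=12 new=(17,4) → add node 8 parent=6 cost=18
12. q=(1,15) nearest=4 d=4 new=(2,15) → blocked by [0,5]×[15,19], reject
13. q=(19,2) nearest=8 d=2 new=(19,2) → add node 9 parent=8 cost=20
14. q=(2,16) nearest=4 d=3 new=(2,16) → blocked by [0,5]×[15,19], reject
15. q=(5,13) nearest=4 d=0 → coincident, reject
16. q=(3,9) nearest=2 d=2 new=(3,9) → add node 10 parent=2 cost=8
17. q=(21,3) nearest=9 d=2 new=(21,3) → add node 11 parent=9 cost=22
18. q=(5,12) nearest=4 d=1 new=(5,12) → add node 12 parent=4 cost=13
19. q=(6,2) nearest=1 d=4 new=(5,2) → blocked by [2,7]×[0,3], reject
20. q=(7,3) nearest=2 d=4 new=(7,4) → add node 13 parent=2 cost=9
21. q=(16,15) nearest=3 d=8 new=(11,13) → blocked by [9,15]×[10,13], reject
22. q=(8,0) nearest=13 d=4 new=(8,1) → add node 14 parent=13 cost=12
23. q=(16,9) nearest=6 d=2 new=(16,9) → add node 15 parent=6 cost=17
24. q=(12,5) nearest=5 d=2 new=(12,5) → blocked by [11,14]×[0,5], reject
25. q=(4,8) nearest=2 d=1 new=(4,8) → add node 16 parent=2 cost=7; rewire 12→16 (11<13)
26. q=(19,23) nearest=7 d=12 new=(10,19) → add node 17 parent=7 cost=18
27. q=(19,22) nearest=17 d=9 new=(13,22) → add node 18 parent=17 cost=21
28. q=(23,0) nearest=11 d=3 new=(23,0) → add node 19 parent=11 cost=25
29. q=(13,14) nearest=3 d=5 new=(11,13) → blocked by [9,15]×[10,13], reject
30. q=(24,23) nearest=18 d=11 new=(16,23) → add node 20 parent=18 cost=24

Node count: 21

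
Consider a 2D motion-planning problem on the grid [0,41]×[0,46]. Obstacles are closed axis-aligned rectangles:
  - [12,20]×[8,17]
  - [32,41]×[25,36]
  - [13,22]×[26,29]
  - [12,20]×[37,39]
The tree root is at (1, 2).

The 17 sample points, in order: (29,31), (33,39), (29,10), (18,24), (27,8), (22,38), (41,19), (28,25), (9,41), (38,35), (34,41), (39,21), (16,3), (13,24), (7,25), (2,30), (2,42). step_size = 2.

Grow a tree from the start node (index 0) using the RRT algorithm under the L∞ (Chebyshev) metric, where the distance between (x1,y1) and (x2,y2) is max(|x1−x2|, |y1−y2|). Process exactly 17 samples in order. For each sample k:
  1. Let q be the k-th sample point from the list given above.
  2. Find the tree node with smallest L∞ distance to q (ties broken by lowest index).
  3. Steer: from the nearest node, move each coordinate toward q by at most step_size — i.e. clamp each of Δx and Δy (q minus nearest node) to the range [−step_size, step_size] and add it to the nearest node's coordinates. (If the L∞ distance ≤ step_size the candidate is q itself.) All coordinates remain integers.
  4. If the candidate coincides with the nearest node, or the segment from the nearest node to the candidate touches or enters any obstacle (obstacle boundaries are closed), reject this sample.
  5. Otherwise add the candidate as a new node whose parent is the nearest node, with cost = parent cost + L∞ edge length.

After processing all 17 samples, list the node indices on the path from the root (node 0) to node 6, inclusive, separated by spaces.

Path: 0 1 2 3 4 6

1. q=(29,31) nearest=0 d=29 new=(3,4) → add node 1 parent=0 cost=2
2. q=(33,39) nearest=1 d=35 new=(5,6) → add node 2 parent=1 cost=4
3. q=(29,10) nearest=2 d=24 new=(7,8) → add node 3 parent=2 cost=6
4. q=(18,24) nearest=3 d=16 new=(9,10) → add node 4 parent=3 cost=8
5. q=(27,8) nearest=4 d=18 new=(11,8) → add node 5 parent=4 cost=10
6. q=(22,38) nearest=4 d=28 new=(11,12) → add node 6 parent=4 cost=10
7. q=(41,19) nearest=5 d=30 new=(13,10) → blocked by [12,20]×[8,17], reject
8. q=(28,25) nearest=5 d=17 new=(13,10) → blocked by [12,20]×[8,17], reject
9. q=(9,41) nearest=6 d=29 new=(9,14) → add node 7 parent=6 cost=12
10. q=(38,35) nearest=5 d=27 new=(13,10) → blocked by [12,20]×[8,17], reject
11. q=(34,41) nearest=7 d=27 new=(11,16) → add node 8 parent=7 cost=14
12. q=(39,21) nearest=5 d=28 new=(13,10) → blocked by [12,20]×[8,17], reject
13. q=(16,3) nearest=5 d=5 new=(13,6) → add node 9 parent=5 cost=12
14. q=(13,24) nearest=8 d=8 new=(13,18) → blocked by [12,20]×[8,17], reject
15. q=(7,25) nearest=8 d=9 new=(9,18) → add node 10 parent=8 cost=16
16. q=(2,30) nearest=10 d=12 new=(7,20) → add node 11 parent=10 cost=18
17. q=(2,42) nearest=11 d=22 new=(5,22) → add node 12 parent=11 cost=20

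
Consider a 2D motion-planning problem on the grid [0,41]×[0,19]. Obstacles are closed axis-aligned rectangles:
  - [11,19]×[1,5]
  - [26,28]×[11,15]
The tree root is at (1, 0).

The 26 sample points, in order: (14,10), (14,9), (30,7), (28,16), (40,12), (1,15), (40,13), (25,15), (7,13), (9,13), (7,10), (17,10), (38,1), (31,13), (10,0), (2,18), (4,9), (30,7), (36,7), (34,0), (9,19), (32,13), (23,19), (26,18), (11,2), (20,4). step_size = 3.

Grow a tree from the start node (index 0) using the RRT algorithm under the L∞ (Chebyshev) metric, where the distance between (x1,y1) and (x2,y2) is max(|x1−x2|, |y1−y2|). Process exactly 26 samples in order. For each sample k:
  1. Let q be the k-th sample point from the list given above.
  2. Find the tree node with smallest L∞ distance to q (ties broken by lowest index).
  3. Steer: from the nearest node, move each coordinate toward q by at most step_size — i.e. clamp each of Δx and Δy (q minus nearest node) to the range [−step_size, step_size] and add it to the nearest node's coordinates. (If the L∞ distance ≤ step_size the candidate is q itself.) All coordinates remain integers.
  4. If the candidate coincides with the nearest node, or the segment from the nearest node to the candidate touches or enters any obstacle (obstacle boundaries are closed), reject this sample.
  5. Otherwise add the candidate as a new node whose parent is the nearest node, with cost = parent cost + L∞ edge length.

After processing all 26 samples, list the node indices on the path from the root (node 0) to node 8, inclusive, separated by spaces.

Path: 0 1 2 3 4 5 7 8

1. q=(14,10) nearest=0 d=13 new=(4,3) → add node 1 parent=0 cost=3
2. q=(14,9) nearest=1 d=10 new=(7,6) → add node 2 parent=1 cost=6
3. q=(30,7) nearest=2 d=23 new=(10,7) → add node 3 parent=2 cost=9
4. q=(28,16) nearest=3 d=18 new=(13,10) → add node 4 parent=3 cost=12
5. q=(40,12) nearest=4 d=27 new=(16,12) → add node 5 parent=4 cost=15
6. q=(1,15) nearest=2 d=9 new=(4,9) → add node 6 parent=2 cost=9
7. q=(40,13) nearest=5 d=24 new=(19,13) → add node 7 parent=5 cost=18
8. q=(25,15) nearest=7 d=6 new=(22,15) → add node 8 parent=7 cost=21
9. q=(7,13) nearest=6 d=4 new=(7,12) → add node 9 parent=6 cost=12
10. q=(9,13) nearest=9 d=2 new=(9,13) → add node 10 parent=9 cost=14
11. q=(7,10) nearest=9 d=2 new=(7,10) → add node 11 parent=9 cost=14
12. q=(17,10) nearest=5 d=2 new=(17,10) → add node 12 parent=5 cost=17
13. q=(38,1) nearest=8 d=16 new=(25,12) → add node 13 parent=8 cost=24
14. q=(31,13) nearest=13 d=6 new=(28,13) → blocked by [26,28]×[11,15], reject
15. q=(10,0) nearest=1 d=6 new=(7,0) → add node 14 parent=1 cost=6
16. q=(2,18) nearest=9 d=6 new=(4,15) → add node 15 parent=9 cost=15
17. q=(4,9) nearest=6 d=0 → coincident, reject
18. q=(30,7) nearest=13 d=5 new=(28,9) → blocked by [26,28]×[11,15], reject
19. q=(36,7) nearest=13 d=11 new=(28,9) → blocked by [26,28]×[11,15], reject
20. q=(34,0) nearest=13 d=12 new=(28,9) → blocked by [26,28]×[11,15], reject
21. q=(9,19) nearest=15 d=5 new=(7,18) → add node 16 parent=15 cost=18
22. q=(32,13) nearest=13 d=7 new=(28,13) → blocked by [26,28]×[11,15], reject
23. q=(23,19) nearest=8 d=4 new=(23,18) → add node 17 parent=8 cost=24
24. q=(26,18) nearest=17 d=3 new=(26,18) → add node 18 parent=17 cost=27
25. q=(11,2) nearest=2 d=4 new=(10,3) → add node 19 parent=2 cost=9
26. q=(20,4) nearest=12 d=6 new=(20,7) → add node 20 parent=12 cost=20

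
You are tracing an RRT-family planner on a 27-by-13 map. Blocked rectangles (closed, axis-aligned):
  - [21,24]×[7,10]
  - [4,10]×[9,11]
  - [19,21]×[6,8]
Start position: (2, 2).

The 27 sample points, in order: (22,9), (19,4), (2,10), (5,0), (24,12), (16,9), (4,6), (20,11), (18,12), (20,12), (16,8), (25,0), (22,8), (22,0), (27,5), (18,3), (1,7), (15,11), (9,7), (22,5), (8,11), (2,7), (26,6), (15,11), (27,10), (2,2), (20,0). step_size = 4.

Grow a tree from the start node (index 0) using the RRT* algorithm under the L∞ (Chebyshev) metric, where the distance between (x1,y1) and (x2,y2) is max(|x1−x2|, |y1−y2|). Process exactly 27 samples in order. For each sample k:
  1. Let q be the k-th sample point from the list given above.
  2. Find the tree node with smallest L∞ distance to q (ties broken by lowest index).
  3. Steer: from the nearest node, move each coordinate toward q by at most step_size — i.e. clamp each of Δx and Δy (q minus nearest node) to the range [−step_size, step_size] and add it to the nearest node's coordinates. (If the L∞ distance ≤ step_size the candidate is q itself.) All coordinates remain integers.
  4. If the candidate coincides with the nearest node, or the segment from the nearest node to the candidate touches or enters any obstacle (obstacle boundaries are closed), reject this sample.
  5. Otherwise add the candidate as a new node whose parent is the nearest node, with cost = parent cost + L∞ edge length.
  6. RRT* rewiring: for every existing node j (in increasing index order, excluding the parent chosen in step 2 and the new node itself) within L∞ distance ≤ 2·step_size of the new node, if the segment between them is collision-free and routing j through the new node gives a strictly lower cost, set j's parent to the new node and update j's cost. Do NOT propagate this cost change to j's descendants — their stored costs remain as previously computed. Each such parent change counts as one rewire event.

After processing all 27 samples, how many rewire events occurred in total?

Rewire events: 3

1. q=(22,9) nearest=0 d=20 new=(6,6) → add node 1 parent=0 cost=4
2. q=(19,4) nearest=1 d=13 new=(10,4) → add node 2 parent=1 cost=8
3. q=(2,10) nearest=1 d=4 new=(2,10) → add node 3 parent=1 cost=8
4. q=(5,0) nearest=0 d=3 new=(5,0) → add node 4 parent=0 cost=3
5. q=(24,12) nearest=2 d=14 new=(14,8) → add node 5 parent=2 cost=12
6. q=(16,9) nearest=5 d=2 new=(16,9) → add node 6 parent=5 cost=14
7. q=(4,6) nearest=1 d=2 new=(4,6) → add node 7 parent=1 cost=6
8. q=(20,11) nearest=6 d=4 new=(20,11) → add node 8 parent=6 cost=18
9. q=(18,12) nearest=8 d=2 new=(18,12) → add node 9 parent=8 cost=20
10. q=(20,12) nearest=8 d=1 new=(20,12) → add node 10 parent=8 cost=19
11. q=(16,8) nearest=6 d=1 new=(16,8) → add node 11 parent=6 cost=15; rewire 9→11 (19<20)
12. q=(25,0) nearest=6 d=9 new=(20,5) → blocked by [19,21]×[6,8], reject
13. q=(22,8) nearest=8 d=3 new=(22,8) → blocked by [21,24]×[7,10], reject
14. q=(22,0) nearest=5 d=8 new=(18,4) → add node 12 parent=5 cost=16
15. q=(27,5) nearest=8 d=7 new=(24,7) → blocked by [21,24]×[7,10], reject
16. q=(18,3) nearest=12 d=1 new=(18,3) → add node 13 parent=12 cost=17
17. q=(1,7) nearest=3 d=3 new=(1,7) → add node 14 parent=3 cost=11
18. q=(15,11) nearest=6 d=2 new=(15,11) → add node 15 parent=6 cost=16
19. q=(9,7) nearest=1 d=3 new=(9,7) → add node 16 parent=1 cost=7; rewire 11→16 (14<15); rewire 15→16 (13<16)
20. q=(22,5) nearest=12 d=4 new=(22,5) → add node 17 parent=12 cost=20
21. q=(8,11) nearest=16 d=4 new=(8,11) → blocked by [4,10]×[9,11], reject
22. q=(2,7) nearest=14 d=1 new=(2,7) → add node 18 parent=14 cost=12
23. q=(26,6) nearest=17 d=4 new=(26,6) → add node 19 parent=17 cost=24
24. q=(15,11) nearest=15 d=0 → coincident, reject
25. q=(27,10) nearest=19 d=4 new=(27,10) → add node 20 parent=19 cost=28
26. q=(2,2) nearest=0 d=0 → coincident, reject
27. q=(20,0) nearest=13 d=3 new=(20,0) → add node 21 parent=13 cost=20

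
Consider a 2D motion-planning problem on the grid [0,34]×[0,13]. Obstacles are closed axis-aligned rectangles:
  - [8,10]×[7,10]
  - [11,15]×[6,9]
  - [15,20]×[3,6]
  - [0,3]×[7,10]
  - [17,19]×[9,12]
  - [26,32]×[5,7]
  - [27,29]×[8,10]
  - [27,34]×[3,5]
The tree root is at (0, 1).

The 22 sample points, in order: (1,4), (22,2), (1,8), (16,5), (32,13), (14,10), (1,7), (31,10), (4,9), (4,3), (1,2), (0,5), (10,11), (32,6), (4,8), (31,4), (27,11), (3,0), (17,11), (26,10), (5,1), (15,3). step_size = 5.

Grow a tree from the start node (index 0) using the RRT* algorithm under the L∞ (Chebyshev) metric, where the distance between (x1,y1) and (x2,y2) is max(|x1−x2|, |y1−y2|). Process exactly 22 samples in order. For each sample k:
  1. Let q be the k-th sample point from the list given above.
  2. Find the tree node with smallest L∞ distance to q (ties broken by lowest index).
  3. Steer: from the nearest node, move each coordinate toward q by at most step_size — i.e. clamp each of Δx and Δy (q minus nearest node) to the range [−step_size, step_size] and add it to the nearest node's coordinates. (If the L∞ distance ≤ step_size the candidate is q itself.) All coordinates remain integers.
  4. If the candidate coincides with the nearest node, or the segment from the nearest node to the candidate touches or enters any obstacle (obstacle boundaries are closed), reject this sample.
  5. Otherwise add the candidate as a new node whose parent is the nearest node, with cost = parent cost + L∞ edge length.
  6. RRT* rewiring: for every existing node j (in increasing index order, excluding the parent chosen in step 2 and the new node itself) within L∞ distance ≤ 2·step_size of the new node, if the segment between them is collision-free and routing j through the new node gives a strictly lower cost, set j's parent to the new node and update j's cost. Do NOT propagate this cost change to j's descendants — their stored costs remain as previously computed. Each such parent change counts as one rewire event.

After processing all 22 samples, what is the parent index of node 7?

1. q=(1,4) nearest=0 d=3 new=(1,4) → add node 1 parent=0 cost=3
2. q=(22,2) nearest=1 d=21 new=(6,2) → add node 2 parent=1 cost=8
3. q=(1,8) nearest=1 d=4 new=(1,8) → blocked by [0,3]×[7,10], reject
4. q=(16,5) nearest=2 d=10 new=(11,5) → add node 3 parent=2 cost=13
5. q=(32,13) nearest=3 d=21 new=(16,10) → blocked by [11,15]×[6,9], reject
6. q=(14,10) nearest=3 d=5 new=(14,10) → blocked by [11,15]×[6,9], reject
7. q=(1,7) nearest=1 d=3 new=(1,7) → blocked by [0,3]×[7,10], reject
8. q=(31,10) nearest=3 d=20 new=(16,10) → blocked by [11,15]×[6,9], reject
9. q=(4,9) nearest=1 d=5 new=(4,9) → blocked by [0,3]×[7,10], reject
10. q=(4,3) nearest=2 d=2 new=(4,3) → add node 4 parent=2 cost=10
11. q=(1,2) nearest=0 d=1 new=(1,2) → add node 5 parent=0 cost=1; rewire 2→5 (6<8); rewire 3→5 (11<13); rewire 4→5 (4<10)
12. q=(0,5) nearest=1 d=1 new=(0,5) → add node 6 parent=1 cost=4
13. q=(10,11) nearest=3 d=6 new=(10,10) → blocked by [8,10]×[7,10], reject
14. q=(32,6) nearest=3 d=21 new=(16,6) → blocked by [15,20]×[3,6], reject
15. q=(4,8) nearest=1 d=4 new=(4,8) → add node 7 parent=1 cost=7
16. q=(31,4) nearest=3 d=20 new=(16,4) → blocked by [15,20]×[3,6], reject
17. q=(27,11) nearest=3 d=16 new=(16,10) → blocked by [11,15]×[6,9], reject
18. q=(3,0) nearest=5 d=2 new=(3,0) → add node 8 parent=5 cost=3
19. q=(17,11) nearest=3 d=6 new=(16,10) → blocked by [11,15]×[6,9], reject
20. q=(26,10) nearest=3 d=15 new=(16,10) → blocked by [11,15]×[6,9], reject
21. q=(5,1) nearest=2 d=1 new=(5,1) → add node 9 parent=2 cost=7
22. q=(15,3) nearest=3 d=4 new=(15,3) → blocked by [15,20]×[3,6], reject

Parent of node 7: 1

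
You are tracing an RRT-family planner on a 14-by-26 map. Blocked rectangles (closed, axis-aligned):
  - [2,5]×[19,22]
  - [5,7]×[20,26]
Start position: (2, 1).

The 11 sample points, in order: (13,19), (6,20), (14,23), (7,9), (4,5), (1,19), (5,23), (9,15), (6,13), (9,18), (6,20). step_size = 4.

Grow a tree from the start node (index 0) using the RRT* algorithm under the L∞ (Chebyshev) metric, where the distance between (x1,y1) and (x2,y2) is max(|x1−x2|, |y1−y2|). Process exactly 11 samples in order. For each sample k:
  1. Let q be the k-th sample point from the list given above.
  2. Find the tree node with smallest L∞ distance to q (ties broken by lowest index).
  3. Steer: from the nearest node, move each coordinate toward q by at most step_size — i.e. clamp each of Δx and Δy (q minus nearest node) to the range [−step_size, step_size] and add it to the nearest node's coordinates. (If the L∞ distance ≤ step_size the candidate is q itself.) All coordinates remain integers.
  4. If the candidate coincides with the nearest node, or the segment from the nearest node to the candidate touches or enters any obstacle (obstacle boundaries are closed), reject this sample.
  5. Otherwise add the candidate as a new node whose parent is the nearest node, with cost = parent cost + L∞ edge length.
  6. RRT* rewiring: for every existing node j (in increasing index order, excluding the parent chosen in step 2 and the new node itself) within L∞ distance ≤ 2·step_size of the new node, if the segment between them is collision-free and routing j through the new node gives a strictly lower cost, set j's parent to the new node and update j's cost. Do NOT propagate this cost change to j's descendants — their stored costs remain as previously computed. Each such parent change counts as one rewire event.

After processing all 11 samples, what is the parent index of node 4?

1. q=(13,19) nearest=0 d=18 new=(6,5) → add node 1 parent=0 cost=4
2. q=(6,20) nearest=1 d=15 new=(6,9) → add node 2 parent=1 cost=8
3. q=(14,23) nearest=2 d=14 new=(10,13) → add node 3 parent=2 cost=12
4. q=(7,9) nearest=2 d=1 new=(7,9) → add node 4 parent=2 cost=9
5. q=(4,5) nearest=1 d=2 new=(4,5) → add node 5 parent=1 cost=6
6. q=(1,19) nearest=3 d=9 new=(6,17) → add node 6 parent=3 cost=16
7. q=(5,23) nearest=6 d=6 new=(5,21) → blocked by [2,5]×[19,22], reject
8. q=(9,15) nearest=3 d=2 new=(9,15) → add node 7 parent=3 cost=14
9. q=(6,13) nearest=7 d=3 new=(6,13) → add node 8 parent=7 cost=17
10. q=(9,18) nearest=6 d=3 new=(9,18) → add node 9 parent=6 cost=19
11. q=(6,20) nearest=6 d=3 new=(6,20) → blocked by [5,7]×[20,26], reject

Parent of node 4: 2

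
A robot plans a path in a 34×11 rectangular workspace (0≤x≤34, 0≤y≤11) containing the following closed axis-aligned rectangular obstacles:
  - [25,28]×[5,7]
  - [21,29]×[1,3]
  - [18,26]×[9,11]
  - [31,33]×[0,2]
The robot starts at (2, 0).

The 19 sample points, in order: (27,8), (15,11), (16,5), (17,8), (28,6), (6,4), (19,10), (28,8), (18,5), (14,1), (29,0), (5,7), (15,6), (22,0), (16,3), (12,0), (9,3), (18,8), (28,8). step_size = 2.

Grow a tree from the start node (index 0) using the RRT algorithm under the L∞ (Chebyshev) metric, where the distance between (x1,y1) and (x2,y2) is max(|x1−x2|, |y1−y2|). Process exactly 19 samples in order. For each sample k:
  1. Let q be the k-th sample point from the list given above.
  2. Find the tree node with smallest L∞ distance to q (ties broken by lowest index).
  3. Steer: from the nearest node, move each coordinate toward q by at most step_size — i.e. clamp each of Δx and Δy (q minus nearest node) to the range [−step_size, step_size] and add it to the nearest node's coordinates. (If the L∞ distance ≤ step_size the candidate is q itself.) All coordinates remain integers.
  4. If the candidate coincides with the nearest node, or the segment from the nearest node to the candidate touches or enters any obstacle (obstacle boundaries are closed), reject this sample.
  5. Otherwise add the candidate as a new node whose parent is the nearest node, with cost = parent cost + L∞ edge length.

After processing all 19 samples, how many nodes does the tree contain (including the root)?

1. q=(27,8) nearest=0 d=25 new=(4,2) → add node 1 parent=0 cost=2
2. q=(15,11) nearest=1 d=11 new=(6,4) → add node 2 parent=1 cost=4
3. q=(16,5) nearest=2 d=10 new=(8,5) → add node 3 parent=2 cost=6
4. q=(17,8) nearest=3 d=9 new=(10,7) → add node 4 parent=3 cost=8
5. q=(28,6) nearest=4 d=18 new=(12,6) → add node 5 parent=4 cost=10
6. q=(6,4) nearest=2 d=0 → coincident, reject
7. q=(19,10) nearest=5 d=7 new=(14,8) → add node 6 parent=5 cost=12
8. q=(28,8) nearest=6 d=14 new=(16,8) → add node 7 parent=6 cost=14
9. q=(18,5) nearest=7 d=3 new=(18,6) → add node 8 parent=7 cost=16
10. q=(14,1) nearest=5 d=5 new=(14,4) → add node 9 parent=5 cost=12
11. q=(29,0) nearest=8 d=11 new=(20,4) → add node 10 parent=8 cost=18
12. q=(5,7) nearest=2 d=3 new=(5,6) → add node 11 parent=2 cost=6
13. q=(15,6) nearest=6 d=2 new=(15,6) → add node 12 parent=6 cost=14
14. q=(22,0) nearest=10 d=4 new=(22,2) → blocked by [21,29]×[1,3], reject
15. q=(16,3) nearest=9 d=2 new=(16,3) → add node 13 parent=9 cost=14
16. q=(12,0) nearest=9 d=4 new=(12,2) → add node 14 parent=9 cost=14
17. q=(9,3) nearest=3 d=2 new=(9,3) → add node 15 parent=3 cost=8
18. q=(18,8) nearest=7 d=2 new=(18,8) → add node 16 parent=7 cost=16
19. q=(28,8) nearest=10 d=8 new=(22,6) → add node 17 parent=10 cost=20

Node count: 18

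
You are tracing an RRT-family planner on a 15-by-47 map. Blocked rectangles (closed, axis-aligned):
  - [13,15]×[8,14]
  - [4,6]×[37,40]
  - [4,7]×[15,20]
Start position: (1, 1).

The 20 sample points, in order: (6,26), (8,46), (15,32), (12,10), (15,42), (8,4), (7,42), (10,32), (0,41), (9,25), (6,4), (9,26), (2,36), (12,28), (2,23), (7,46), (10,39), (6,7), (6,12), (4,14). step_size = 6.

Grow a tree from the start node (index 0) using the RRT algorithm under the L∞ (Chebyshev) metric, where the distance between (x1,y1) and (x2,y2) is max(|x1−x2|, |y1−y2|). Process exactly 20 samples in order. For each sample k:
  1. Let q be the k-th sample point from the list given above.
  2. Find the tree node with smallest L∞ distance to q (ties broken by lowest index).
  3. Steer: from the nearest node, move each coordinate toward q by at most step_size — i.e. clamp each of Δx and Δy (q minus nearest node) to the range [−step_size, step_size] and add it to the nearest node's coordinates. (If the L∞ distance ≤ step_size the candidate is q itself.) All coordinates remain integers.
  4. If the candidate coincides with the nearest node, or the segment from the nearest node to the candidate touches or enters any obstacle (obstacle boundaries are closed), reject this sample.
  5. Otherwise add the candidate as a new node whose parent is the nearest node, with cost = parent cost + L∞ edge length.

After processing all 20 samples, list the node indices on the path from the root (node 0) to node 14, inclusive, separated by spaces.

1. q=(6,26) nearest=0 d=25 new=(6,7) → add node 1 parent=0 cost=6
2. q=(8,46) nearest=1 d=39 new=(8,13) → add node 2 parent=1 cost=12
3. q=(15,32) nearest=2 d=19 new=(14,19) → add node 3 parent=2 cost=18
4. q=(12,10) nearest=2 d=4 new=(12,10) → add node 4 parent=2 cost=16
5. q=(15,42) nearest=3 d=23 new=(15,25) → add node 5 parent=3 cost=24
6. q=(8,4) nearest=1 d=3 new=(8,4) → add node 6 parent=1 cost=9
7. q=(7,42) nearest=5 d=17 new=(9,31) → add node 7 parent=5 cost=30
8. q=(10,32) nearest=7 d=1 new=(10,32) → add node 8 parent=7 cost=31
9. q=(0,41) nearest=7 d=10 new=(3,37) → add node 9 parent=7 cost=36
10. q=(9,25) nearest=3 d=6 new=(9,25) → add node 10 parent=3 cost=24
11. q=(6,4) nearest=6 d=2 new=(6,4) → add node 11 parent=6 cost=11
12. q=(9,26) nearest=10 d=1 new=(9,26) → add node 12 parent=10 cost=25
13. q=(2,36) nearest=9 d=1 new=(2,36) → add node 13 parent=9 cost=37
14. q=(12,28) nearest=5 d=3 new=(12,28) → add node 14 parent=5 cost=27
15. q=(2,23) nearest=10 d=7 new=(3,23) → add node 15 parent=10 cost=30
16. q=(7,46) nearest=9 d=9 new=(7,43) → blocked by [4,6]×[37,40], reject
17. q=(10,39) nearest=8 d=7 new=(10,38) → add node 16 parent=8 cost=37
18. q=(6,7) nearest=1 d=0 → coincident, reject
19. q=(6,12) nearest=2 d=2 new=(6,12) → add node 17 parent=2 cost=14
20. q=(4,14) nearest=17 d=2 new=(4,14) → add node 18 parent=17 cost=16

Path: 0 1 2 3 5 14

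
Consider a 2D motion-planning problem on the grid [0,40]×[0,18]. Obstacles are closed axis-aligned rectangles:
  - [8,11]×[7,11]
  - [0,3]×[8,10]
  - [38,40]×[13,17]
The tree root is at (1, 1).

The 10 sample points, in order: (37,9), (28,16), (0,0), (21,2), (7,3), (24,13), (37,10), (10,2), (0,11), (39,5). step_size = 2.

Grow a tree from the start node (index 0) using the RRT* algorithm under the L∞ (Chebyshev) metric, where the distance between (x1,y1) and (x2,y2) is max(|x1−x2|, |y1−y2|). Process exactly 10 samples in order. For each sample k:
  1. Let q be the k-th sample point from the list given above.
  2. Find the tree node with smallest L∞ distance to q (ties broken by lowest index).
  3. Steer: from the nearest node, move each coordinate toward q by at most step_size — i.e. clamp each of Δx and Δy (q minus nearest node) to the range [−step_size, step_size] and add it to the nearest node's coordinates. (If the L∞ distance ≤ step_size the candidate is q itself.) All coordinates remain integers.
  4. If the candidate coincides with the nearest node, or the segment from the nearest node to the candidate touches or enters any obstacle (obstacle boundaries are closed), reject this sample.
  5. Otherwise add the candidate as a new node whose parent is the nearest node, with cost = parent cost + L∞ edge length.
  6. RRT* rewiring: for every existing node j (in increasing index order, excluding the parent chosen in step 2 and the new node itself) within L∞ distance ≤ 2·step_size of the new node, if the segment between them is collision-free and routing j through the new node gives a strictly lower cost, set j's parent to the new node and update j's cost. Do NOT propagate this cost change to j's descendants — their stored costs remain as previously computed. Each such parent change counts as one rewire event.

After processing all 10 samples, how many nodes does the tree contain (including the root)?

Node count: 9

1. q=(37,9) nearest=0 d=36 new=(3,3) → add node 1 parent=0 cost=2
2. q=(28,16) nearest=1 d=25 new=(5,5) → add node 2 parent=1 cost=4
3. q=(0,0) nearest=0 d=1 new=(0,0) → add node 3 parent=0 cost=1
4. q=(21,2) nearest=2 d=16 new=(7,3) → add node 4 parent=2 cost=6
5. q=(7,3) nearest=4 d=0 → coincident, reject
6. q=(24,13) nearest=4 d=17 new=(9,5) → add node 5 parent=4 cost=8
7. q=(37,10) nearest=5 d=28 new=(11,7) → blocked by [8,11]×[7,11], reject
8. q=(10,2) nearest=4 d=3 new=(9,2) → add node 6 parent=4 cost=8
9. q=(0,11) nearest=2 d=6 new=(3,7) → add node 7 parent=2 cost=6
10. q=(39,5) nearest=5 d=30 new=(11,5) → add node 8 parent=5 cost=10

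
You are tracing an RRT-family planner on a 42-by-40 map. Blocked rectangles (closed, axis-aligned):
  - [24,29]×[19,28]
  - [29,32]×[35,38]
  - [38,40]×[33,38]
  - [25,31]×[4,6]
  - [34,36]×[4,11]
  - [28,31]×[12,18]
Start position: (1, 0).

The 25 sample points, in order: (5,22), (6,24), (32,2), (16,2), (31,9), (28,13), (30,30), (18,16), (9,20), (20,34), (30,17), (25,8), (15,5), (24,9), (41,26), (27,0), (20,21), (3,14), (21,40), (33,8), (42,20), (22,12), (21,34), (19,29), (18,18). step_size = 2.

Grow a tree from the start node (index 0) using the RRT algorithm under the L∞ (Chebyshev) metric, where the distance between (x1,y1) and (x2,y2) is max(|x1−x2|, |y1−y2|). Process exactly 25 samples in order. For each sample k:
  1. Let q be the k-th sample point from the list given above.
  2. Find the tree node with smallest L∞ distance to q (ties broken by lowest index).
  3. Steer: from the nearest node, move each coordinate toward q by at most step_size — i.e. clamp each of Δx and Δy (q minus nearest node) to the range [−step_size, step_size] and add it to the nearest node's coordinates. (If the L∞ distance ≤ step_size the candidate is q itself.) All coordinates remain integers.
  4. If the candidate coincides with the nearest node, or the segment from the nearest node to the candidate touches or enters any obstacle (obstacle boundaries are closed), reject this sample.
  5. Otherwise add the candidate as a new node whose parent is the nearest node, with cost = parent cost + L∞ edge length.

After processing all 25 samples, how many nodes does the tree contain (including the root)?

1. q=(5,22) nearest=0 d=22 new=(3,2) → add node 1 parent=0 cost=2
2. q=(6,24) nearest=1 d=22 new=(5,4) → add node 2 parent=1 cost=4
3. q=(32,2) nearest=2 d=27 new=(7,2) → add node 3 parent=2 cost=6
4. q=(16,2) nearest=3 d=9 new=(9,2) → add node 4 parent=3 cost=8
5. q=(31,9) nearest=4 d=22 new=(11,4) → add node 5 parent=4 cost=10
6. q=(28,13) nearest=5 d=17 new=(13,6) → add node 6 parent=5 cost=12
7. q=(30,30) nearest=6 d=24 new=(15,8) → add node 7 parent=6 cost=14
8. q=(18,16) nearest=7 d=8 new=(17,10) → add node 8 parent=7 cost=16
9. q=(9,20) nearest=8 d=10 new=(15,12) → add node 9 parent=8 cost=18
10. q=(20,34) nearest=9 d=22 new=(17,14) → add node 10 parent=9 cost=20
11. q=(30,17) nearest=8 d=13 new=(19,12) → add node 11 parent=8 cost=18
12. q=(25,8) nearest=11 d=6 new=(21,10) → add node 12 parent=11 cost=20
13. q=(15,5) nearest=6 d=2 new=(15,5) → add node 13 parent=6 cost=14
14. q=(24,9) nearest=12 d=3 new=(23,9) → add node 14 parent=12 cost=22
15. q=(41,26) nearest=14 d=18 new=(25,11) → add node 15 parent=14 cost=24
16. q=(27,0) nearest=14 d=9 new=(25,7) → add node 16 parent=14 cost=24
17. q=(20,21) nearest=10 d=7 new=(19,16) → add node 17 parent=10 cost=22
18. q=(3,14) nearest=2 d=10 new=(3,6) → add node 18 parent=2 cost=6
19. q=(21,40) nearest=17 d=24 new=(21,18) → add node 19 parent=17 cost=24
20. q=(33,8) nearest=15 d=8 new=(27,9) → add node 20 parent=15 cost=26
21. q=(42,20) nearest=20 d=15 new=(29,11) → add node 21 parent=20 cost=28
22. q=(22,12) nearest=12 d=2 new=(22,12) → add node 22 parent=12 cost=22
23. q=(21,34) nearest=19 d=16 new=(21,20) → add node 23 parent=19 cost=26
24. q=(19,29) nearest=23 d=9 new=(19,22) → add node 24 parent=23 cost=28
25. q=(18,18) nearest=17 d=2 new=(18,18) → add node 25 parent=17 cost=24

Node count: 26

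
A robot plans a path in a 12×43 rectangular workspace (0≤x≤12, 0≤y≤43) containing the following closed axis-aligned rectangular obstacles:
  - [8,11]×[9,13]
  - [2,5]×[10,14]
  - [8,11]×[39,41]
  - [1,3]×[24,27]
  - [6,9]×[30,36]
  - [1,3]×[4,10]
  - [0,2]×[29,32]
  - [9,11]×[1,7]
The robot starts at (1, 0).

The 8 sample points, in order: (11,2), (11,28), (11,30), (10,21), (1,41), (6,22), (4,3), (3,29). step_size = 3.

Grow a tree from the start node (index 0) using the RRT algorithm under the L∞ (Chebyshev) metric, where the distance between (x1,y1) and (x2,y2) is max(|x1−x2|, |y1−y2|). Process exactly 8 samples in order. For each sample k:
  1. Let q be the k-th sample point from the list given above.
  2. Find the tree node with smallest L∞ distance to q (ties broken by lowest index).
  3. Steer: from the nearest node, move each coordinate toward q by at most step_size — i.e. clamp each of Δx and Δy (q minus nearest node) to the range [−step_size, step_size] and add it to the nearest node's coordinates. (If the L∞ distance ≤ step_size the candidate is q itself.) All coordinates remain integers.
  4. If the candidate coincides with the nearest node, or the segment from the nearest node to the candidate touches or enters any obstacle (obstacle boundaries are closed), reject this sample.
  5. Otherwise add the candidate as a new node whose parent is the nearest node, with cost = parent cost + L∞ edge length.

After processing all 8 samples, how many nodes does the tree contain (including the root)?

1. q=(11,2) nearest=0 d=10 new=(4,2) → add node 1 parent=0 cost=3
2. q=(11,28) nearest=1 d=26 new=(7,5) → add node 2 parent=1 cost=6
3. q=(11,30) nearest=2 d=25 new=(10,8) → blocked by [9,11]×[1,7], reject
4. q=(10,21) nearest=2 d=16 new=(10,8) → blocked by [9,11]×[1,7], reject
5. q=(1,41) nearest=2 d=36 new=(4,8) → add node 3 parent=2 cost=9
6. q=(6,22) nearest=3 d=14 new=(6,11) → add node 4 parent=3 cost=12
7. q=(4,3) nearest=1 d=1 new=(4,3) → add node 5 parent=1 cost=4
8. q=(3,29) nearest=4 d=18 new=(3,14) → blocked by [2,5]×[10,14], reject

Node count: 6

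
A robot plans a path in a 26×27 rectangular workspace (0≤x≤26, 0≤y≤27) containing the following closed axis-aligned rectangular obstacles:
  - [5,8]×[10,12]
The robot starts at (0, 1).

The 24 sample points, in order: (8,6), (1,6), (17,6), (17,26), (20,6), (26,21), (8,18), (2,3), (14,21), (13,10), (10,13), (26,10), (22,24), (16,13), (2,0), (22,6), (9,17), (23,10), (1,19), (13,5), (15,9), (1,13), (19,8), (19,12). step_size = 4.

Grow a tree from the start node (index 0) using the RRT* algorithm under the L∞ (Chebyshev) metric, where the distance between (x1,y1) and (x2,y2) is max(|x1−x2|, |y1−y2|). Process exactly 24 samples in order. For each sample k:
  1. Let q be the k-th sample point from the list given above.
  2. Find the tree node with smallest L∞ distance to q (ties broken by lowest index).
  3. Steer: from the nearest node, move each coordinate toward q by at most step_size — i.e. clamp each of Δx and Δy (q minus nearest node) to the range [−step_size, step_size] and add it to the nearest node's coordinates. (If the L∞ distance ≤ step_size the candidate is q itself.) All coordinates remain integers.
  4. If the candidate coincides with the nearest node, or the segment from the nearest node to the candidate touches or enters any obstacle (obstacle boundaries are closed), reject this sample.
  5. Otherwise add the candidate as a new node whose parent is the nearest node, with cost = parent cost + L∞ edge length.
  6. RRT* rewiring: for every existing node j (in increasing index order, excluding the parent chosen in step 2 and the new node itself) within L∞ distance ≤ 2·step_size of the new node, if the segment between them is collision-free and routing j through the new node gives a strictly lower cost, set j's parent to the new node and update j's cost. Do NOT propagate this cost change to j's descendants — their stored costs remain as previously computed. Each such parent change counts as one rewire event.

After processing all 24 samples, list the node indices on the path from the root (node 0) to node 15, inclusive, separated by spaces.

Path: 0 1 3 4 5 11 15

1. q=(8,6) nearest=0 d=8 new=(4,5) → add node 1 parent=0 cost=4
2. q=(1,6) nearest=1 d=3 new=(1,6) → add node 2 parent=1 cost=7
3. q=(17,6) nearest=1 d=13 new=(8,6) → add node 3 parent=1 cost=8
4. q=(17,26) nearest=2 d=20 new=(5,10) → blocked by [5,8]×[10,12], reject
5. q=(20,6) nearest=3 d=12 new=(12,6) → add node 4 parent=3 cost=12
6. q=(26,21) nearest=4 d=15 new=(16,10) → add node 5 parent=4 cost=16
7. q=(8,18) nearest=5 d=8 new=(12,14) → add node 6 parent=5 cost=20
8. q=(2,3) nearest=0 d=2 new=(2,3) → add node 7 parent=0 cost=2; rewire 2→7 (5<7)
9. q=(14,21) nearest=6 d=7 new=(14,18) → add node 8 parent=6 cost=24
10. q=(13,10) nearest=5 d=3 new=(13,10) → add node 9 parent=5 cost=19
11. q=(10,13) nearest=6 d=2 new=(10,13) → add node 10 parent=6 cost=22
12. q=(26,10) nearest=5 d=10 new=(20,10) → add node 11 parent=5 cost=20
13. q=(22,24) nearest=8 d=8 new=(18,22) → add node 12 parent=8 cost=28
14. q=(16,13) nearest=5 d=3 new=(16,13) → add node 13 parent=5 cost=19
15. q=(2,0) nearest=0 d=2 new=(2,0) → add node 14 parent=0 cost=2
16. q=(22,6) nearest=11 d=4 new=(22,6) → add node 15 parent=11 cost=24
17. q=(9,17) nearest=6 d=3 new=(9,17) → add node 16 parent=6 cost=23
18. q=(23,10) nearest=11 d=3 new=(23,10) → add node 17 parent=11 cost=23
19. q=(1,19) nearest=16 d=8 new=(5,19) → add node 18 parent=16 cost=27
20. q=(13,5) nearest=4 d=1 new=(13,5) → add node 19 parent=4 cost=13; rewire 9→19 (18<19); rewire 10→19 (21<22)
21. q=(15,9) nearest=5 d=1 new=(15,9) → add node 20 parent=5 cost=17
22. q=(1,13) nearest=18 d=6 new=(1,15) → add node 21 parent=18 cost=31
23. q=(19,8) nearest=11 d=2 new=(19,8) → add node 22 parent=11 cost=22
24. q=(19,12) nearest=11 d=2 new=(19,12) → add node 23 parent=11 cost=22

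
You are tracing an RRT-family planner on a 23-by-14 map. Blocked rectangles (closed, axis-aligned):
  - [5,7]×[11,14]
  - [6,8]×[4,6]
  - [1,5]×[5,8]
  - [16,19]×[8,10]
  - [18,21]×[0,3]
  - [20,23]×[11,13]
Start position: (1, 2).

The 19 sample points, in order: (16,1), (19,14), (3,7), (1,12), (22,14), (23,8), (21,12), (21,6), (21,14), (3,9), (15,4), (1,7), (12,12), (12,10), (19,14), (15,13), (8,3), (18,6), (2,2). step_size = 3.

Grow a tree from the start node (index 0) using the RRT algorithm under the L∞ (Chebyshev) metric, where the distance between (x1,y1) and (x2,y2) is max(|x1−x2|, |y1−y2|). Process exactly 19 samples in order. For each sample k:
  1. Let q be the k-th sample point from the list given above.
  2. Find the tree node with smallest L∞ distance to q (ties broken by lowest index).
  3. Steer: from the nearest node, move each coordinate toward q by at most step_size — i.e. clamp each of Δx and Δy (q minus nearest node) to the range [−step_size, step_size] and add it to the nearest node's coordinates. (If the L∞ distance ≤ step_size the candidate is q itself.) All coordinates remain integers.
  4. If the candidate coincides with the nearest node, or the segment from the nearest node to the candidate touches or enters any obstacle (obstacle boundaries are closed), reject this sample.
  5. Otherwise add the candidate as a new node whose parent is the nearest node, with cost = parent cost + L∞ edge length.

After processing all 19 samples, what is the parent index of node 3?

1. q=(16,1) nearest=0 d=15 new=(4,1) → add node 1 parent=0 cost=3
2. q=(19,14) nearest=1 d=15 new=(7,4) → blocked by [6,8]×[4,6], reject
3. q=(3,7) nearest=0 d=5 new=(3,5) → blocked by [1,5]×[5,8], reject
4. q=(1,12) nearest=0 d=10 new=(1,5) → blocked by [1,5]×[5,8], reject
5. q=(22,14) nearest=1 d=18 new=(7,4) → blocked by [6,8]×[4,6], reject
6. q=(23,8) nearest=1 d=19 new=(7,4) → blocked by [6,8]×[4,6], reject
7. q=(21,12) nearest=1 d=17 new=(7,4) → blocked by [6,8]×[4,6], reject
8. q=(21,6) nearest=1 d=17 new=(7,4) → blocked by [6,8]×[4,6], reject
9. q=(21,14) nearest=1 d=17 new=(7,4) → blocked by [6,8]×[4,6], reject
10. q=(3,9) nearest=0 d=7 new=(3,5) → blocked by [1,5]×[5,8], reject
11. q=(15,4) nearest=1 d=11 new=(7,4) → blocked by [6,8]×[4,6], reject
12. q=(1,7) nearest=0 d=5 new=(1,5) → blocked by [1,5]×[5,8], reject
13. q=(12,12) nearest=0 d=11 new=(4,5) → blocked by [1,5]×[5,8], reject
14. q=(12,10) nearest=1 d=9 new=(7,4) → blocked by [6,8]×[4,6], reject
15. q=(19,14) nearest=1 d=15 new=(7,4) → blocked by [6,8]×[4,6], reject
16. q=(15,13) nearest=1 d=12 new=(7,4) → blocked by [6,8]×[4,6], reject
17. q=(8,3) nearest=1 d=4 new=(7,3) → add node 2 parent=1 cost=6
18. q=(18,6) nearest=2 d=11 new=(10,6) → blocked by [6,8]×[4,6], reject
19. q=(2,2) nearest=0 d=1 new=(2,2) → add node 3 parent=0 cost=1

Parent of node 3: 0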